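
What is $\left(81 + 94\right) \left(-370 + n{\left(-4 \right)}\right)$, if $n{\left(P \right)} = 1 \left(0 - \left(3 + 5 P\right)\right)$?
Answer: $-61775$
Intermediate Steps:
$n{\left(P \right)} = -3 - 5 P$ ($n{\left(P \right)} = 1 \left(-3 - 5 P\right) = -3 - 5 P$)
$\left(81 + 94\right) \left(-370 + n{\left(-4 \right)}\right) = \left(81 + 94\right) \left(-370 - -17\right) = 175 \left(-370 + \left(-3 + 20\right)\right) = 175 \left(-370 + 17\right) = 175 \left(-353\right) = -61775$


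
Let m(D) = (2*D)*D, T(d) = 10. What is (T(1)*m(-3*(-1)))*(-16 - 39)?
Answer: -9900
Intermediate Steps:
m(D) = 2*D**2
(T(1)*m(-3*(-1)))*(-16 - 39) = (10*(2*(-3*(-1))**2))*(-16 - 39) = (10*(2*3**2))*(-55) = (10*(2*9))*(-55) = (10*18)*(-55) = 180*(-55) = -9900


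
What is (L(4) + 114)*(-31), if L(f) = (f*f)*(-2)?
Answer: -2542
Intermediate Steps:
L(f) = -2*f² (L(f) = f²*(-2) = -2*f²)
(L(4) + 114)*(-31) = (-2*4² + 114)*(-31) = (-2*16 + 114)*(-31) = (-32 + 114)*(-31) = 82*(-31) = -2542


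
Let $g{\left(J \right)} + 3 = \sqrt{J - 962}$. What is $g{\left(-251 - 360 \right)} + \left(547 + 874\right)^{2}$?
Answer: $2019238 + 11 i \sqrt{13} \approx 2.0192 \cdot 10^{6} + 39.661 i$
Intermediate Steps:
$g{\left(J \right)} = -3 + \sqrt{-962 + J}$ ($g{\left(J \right)} = -3 + \sqrt{J - 962} = -3 + \sqrt{-962 + J}$)
$g{\left(-251 - 360 \right)} + \left(547 + 874\right)^{2} = \left(-3 + \sqrt{-962 - 611}\right) + \left(547 + 874\right)^{2} = \left(-3 + \sqrt{-962 - 611}\right) + 1421^{2} = \left(-3 + \sqrt{-962 - 611}\right) + 2019241 = \left(-3 + \sqrt{-1573}\right) + 2019241 = \left(-3 + 11 i \sqrt{13}\right) + 2019241 = 2019238 + 11 i \sqrt{13}$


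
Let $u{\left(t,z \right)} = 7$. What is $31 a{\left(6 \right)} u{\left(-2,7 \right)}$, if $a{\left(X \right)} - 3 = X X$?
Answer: $8463$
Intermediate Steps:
$a{\left(X \right)} = 3 + X^{2}$ ($a{\left(X \right)} = 3 + X X = 3 + X^{2}$)
$31 a{\left(6 \right)} u{\left(-2,7 \right)} = 31 \left(3 + 6^{2}\right) 7 = 31 \left(3 + 36\right) 7 = 31 \cdot 39 \cdot 7 = 1209 \cdot 7 = 8463$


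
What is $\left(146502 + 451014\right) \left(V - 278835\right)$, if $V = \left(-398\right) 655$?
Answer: $-322374819900$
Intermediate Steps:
$V = -260690$
$\left(146502 + 451014\right) \left(V - 278835\right) = \left(146502 + 451014\right) \left(-260690 - 278835\right) = 597516 \left(-539525\right) = -322374819900$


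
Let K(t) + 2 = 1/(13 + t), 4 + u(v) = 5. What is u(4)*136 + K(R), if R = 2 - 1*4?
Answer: 1475/11 ≈ 134.09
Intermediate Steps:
R = -2 (R = 2 - 4 = -2)
u(v) = 1 (u(v) = -4 + 5 = 1)
K(t) = -2 + 1/(13 + t)
u(4)*136 + K(R) = 1*136 + (-25 - 2*(-2))/(13 - 2) = 136 + (-25 + 4)/11 = 136 + (1/11)*(-21) = 136 - 21/11 = 1475/11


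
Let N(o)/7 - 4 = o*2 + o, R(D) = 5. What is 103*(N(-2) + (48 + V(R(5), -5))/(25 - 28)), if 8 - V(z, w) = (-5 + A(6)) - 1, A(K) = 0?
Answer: -10712/3 ≈ -3570.7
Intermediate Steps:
V(z, w) = 14 (V(z, w) = 8 - ((-5 + 0) - 1) = 8 - (-5 - 1) = 8 - 1*(-6) = 8 + 6 = 14)
N(o) = 28 + 21*o (N(o) = 28 + 7*(o*2 + o) = 28 + 7*(2*o + o) = 28 + 7*(3*o) = 28 + 21*o)
103*(N(-2) + (48 + V(R(5), -5))/(25 - 28)) = 103*((28 + 21*(-2)) + (48 + 14)/(25 - 28)) = 103*((28 - 42) + 62/(-3)) = 103*(-14 + 62*(-⅓)) = 103*(-14 - 62/3) = 103*(-104/3) = -10712/3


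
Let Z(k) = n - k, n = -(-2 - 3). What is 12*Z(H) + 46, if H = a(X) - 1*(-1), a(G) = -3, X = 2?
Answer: 130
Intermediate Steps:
H = -2 (H = -3 - 1*(-1) = -3 + 1 = -2)
n = 5 (n = -1*(-5) = 5)
Z(k) = 5 - k
12*Z(H) + 46 = 12*(5 - 1*(-2)) + 46 = 12*(5 + 2) + 46 = 12*7 + 46 = 84 + 46 = 130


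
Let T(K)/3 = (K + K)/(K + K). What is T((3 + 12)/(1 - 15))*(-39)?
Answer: -117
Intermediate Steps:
T(K) = 3 (T(K) = 3*((K + K)/(K + K)) = 3*((2*K)/((2*K))) = 3*((2*K)*(1/(2*K))) = 3*1 = 3)
T((3 + 12)/(1 - 15))*(-39) = 3*(-39) = -117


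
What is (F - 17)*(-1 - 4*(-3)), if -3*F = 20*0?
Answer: -187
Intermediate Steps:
F = 0 (F = -20*0/3 = -1/3*0 = 0)
(F - 17)*(-1 - 4*(-3)) = (0 - 17)*(-1 - 4*(-3)) = -17*(-1 + 12) = -17*11 = -187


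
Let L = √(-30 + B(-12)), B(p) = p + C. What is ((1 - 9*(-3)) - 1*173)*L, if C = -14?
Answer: -290*I*√14 ≈ -1085.1*I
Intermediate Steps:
B(p) = -14 + p (B(p) = p - 14 = -14 + p)
L = 2*I*√14 (L = √(-30 + (-14 - 12)) = √(-30 - 26) = √(-56) = 2*I*√14 ≈ 7.4833*I)
((1 - 9*(-3)) - 1*173)*L = ((1 - 9*(-3)) - 1*173)*(2*I*√14) = ((1 + 27) - 173)*(2*I*√14) = (28 - 173)*(2*I*√14) = -290*I*√14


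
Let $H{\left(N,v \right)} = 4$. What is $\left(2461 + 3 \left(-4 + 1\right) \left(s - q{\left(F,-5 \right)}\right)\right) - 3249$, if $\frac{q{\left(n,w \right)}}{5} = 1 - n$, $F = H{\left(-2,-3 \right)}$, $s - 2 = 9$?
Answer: $-1022$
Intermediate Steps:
$s = 11$ ($s = 2 + 9 = 11$)
$F = 4$
$q{\left(n,w \right)} = 5 - 5 n$ ($q{\left(n,w \right)} = 5 \left(1 - n\right) = 5 - 5 n$)
$\left(2461 + 3 \left(-4 + 1\right) \left(s - q{\left(F,-5 \right)}\right)\right) - 3249 = \left(2461 + 3 \left(-4 + 1\right) \left(11 - \left(5 - 20\right)\right)\right) - 3249 = \left(2461 + 3 \left(-3\right) \left(11 - \left(5 - 20\right)\right)\right) - 3249 = \left(2461 - 9 \left(11 - -15\right)\right) - 3249 = \left(2461 - 9 \left(11 + 15\right)\right) - 3249 = \left(2461 - 234\right) - 3249 = 2227 - 3249 = -1022$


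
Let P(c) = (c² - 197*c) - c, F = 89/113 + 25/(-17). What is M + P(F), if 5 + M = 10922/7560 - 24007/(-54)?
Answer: 8044658880491/13949110980 ≈ 576.71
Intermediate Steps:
M = 1667051/3780 (M = -5 + (10922/7560 - 24007/(-54)) = -5 + (10922*(1/7560) - 24007*(-1/54)) = -5 + (5461/3780 + 24007/54) = -5 + 1685951/3780 = 1667051/3780 ≈ 441.02)
F = -1312/1921 (F = 89*(1/113) + 25*(-1/17) = 89/113 - 25/17 = -1312/1921 ≈ -0.68298)
P(c) = c² - 198*c
M + P(F) = 1667051/3780 - 1312*(-198 - 1312/1921)/1921 = 1667051/3780 - 1312/1921*(-381670/1921) = 1667051/3780 + 500751040/3690241 = 8044658880491/13949110980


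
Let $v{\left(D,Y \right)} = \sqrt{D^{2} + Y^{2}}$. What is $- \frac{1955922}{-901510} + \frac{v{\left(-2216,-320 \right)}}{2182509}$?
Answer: $\frac{977961}{450755} + \frac{8 \sqrt{78329}}{2182509} \approx 2.1706$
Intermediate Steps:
$- \frac{1955922}{-901510} + \frac{v{\left(-2216,-320 \right)}}{2182509} = - \frac{1955922}{-901510} + \frac{\sqrt{\left(-2216\right)^{2} + \left(-320\right)^{2}}}{2182509} = \left(-1955922\right) \left(- \frac{1}{901510}\right) + \sqrt{4910656 + 102400} \cdot \frac{1}{2182509} = \frac{977961}{450755} + \sqrt{5013056} \cdot \frac{1}{2182509} = \frac{977961}{450755} + 8 \sqrt{78329} \cdot \frac{1}{2182509} = \frac{977961}{450755} + \frac{8 \sqrt{78329}}{2182509}$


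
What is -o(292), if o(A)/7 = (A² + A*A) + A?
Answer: -1195740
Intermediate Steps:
o(A) = 7*A + 14*A² (o(A) = 7*((A² + A*A) + A) = 7*((A² + A²) + A) = 7*(2*A² + A) = 7*(A + 2*A²) = 7*A + 14*A²)
-o(292) = -7*292*(1 + 2*292) = -7*292*(1 + 584) = -7*292*585 = -1*1195740 = -1195740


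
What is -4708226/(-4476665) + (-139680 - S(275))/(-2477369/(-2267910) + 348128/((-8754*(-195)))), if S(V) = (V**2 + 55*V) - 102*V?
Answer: -866026554113065186274/5547158490430915 ≈ -1.5612e+5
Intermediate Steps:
S(V) = V**2 - 47*V
-4708226/(-4476665) + (-139680 - S(275))/(-2477369/(-2267910) + 348128/((-8754*(-195)))) = -4708226/(-4476665) + (-139680 - 275*(-47 + 275))/(-2477369/(-2267910) + 348128/((-8754*(-195)))) = -4708226*(-1/4476665) + (-139680 - 275*228)/(-2477369*(-1/2267910) + 348128/1707030) = 4708226/4476665 + (-139680 - 1*62700)/(2477369/2267910 + 348128*(1/1707030)) = 4708226/4476665 + (-139680 - 62700)/(2477369/2267910 + 174064/853515) = 4708226/4476665 - 202380/1239127451/955898866 = 4708226/4476665 - 202380*955898866/1239127451 = 4708226/4476665 - 193454812501080/1239127451 = -866026554113065186274/5547158490430915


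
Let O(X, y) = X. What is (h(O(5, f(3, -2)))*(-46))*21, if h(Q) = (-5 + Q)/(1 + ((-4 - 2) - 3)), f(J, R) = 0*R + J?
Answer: 0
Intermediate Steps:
f(J, R) = J (f(J, R) = 0 + J = J)
h(Q) = 5/8 - Q/8 (h(Q) = (-5 + Q)/(1 + (-6 - 3)) = (-5 + Q)/(1 - 9) = (-5 + Q)/(-8) = (-5 + Q)*(-⅛) = 5/8 - Q/8)
(h(O(5, f(3, -2)))*(-46))*21 = ((5/8 - ⅛*5)*(-46))*21 = ((5/8 - 5/8)*(-46))*21 = (0*(-46))*21 = 0*21 = 0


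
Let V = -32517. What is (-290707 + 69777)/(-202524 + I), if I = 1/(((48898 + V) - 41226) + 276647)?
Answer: 55630615860/50995948247 ≈ 1.0909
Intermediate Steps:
I = 1/251802 (I = 1/(((48898 - 32517) - 41226) + 276647) = 1/((16381 - 41226) + 276647) = 1/(-24845 + 276647) = 1/251802 ≈ 3.9714e-6)
(-290707 + 69777)/(-202524 + I) = (-290707 + 69777)/(-202524 + 1/251802) = -220930/(-50995948247/251802) = -220930*(-251802/50995948247) = 55630615860/50995948247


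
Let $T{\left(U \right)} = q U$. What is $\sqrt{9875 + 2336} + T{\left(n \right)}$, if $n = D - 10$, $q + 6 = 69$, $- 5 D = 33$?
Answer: $- \frac{5229}{5} + \sqrt{12211} \approx -935.3$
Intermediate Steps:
$D = - \frac{33}{5}$ ($D = \left(- \frac{1}{5}\right) 33 = - \frac{33}{5} \approx -6.6$)
$q = 63$ ($q = -6 + 69 = 63$)
$n = - \frac{83}{5}$ ($n = - \frac{33}{5} - 10 = - \frac{83}{5} \approx -16.6$)
$T{\left(U \right)} = 63 U$
$\sqrt{9875 + 2336} + T{\left(n \right)} = \sqrt{9875 + 2336} + 63 \left(- \frac{83}{5}\right) = \sqrt{12211} - \frac{5229}{5} = - \frac{5229}{5} + \sqrt{12211}$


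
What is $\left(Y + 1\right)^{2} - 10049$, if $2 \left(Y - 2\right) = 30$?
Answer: $-9725$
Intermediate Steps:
$Y = 17$ ($Y = 2 + \frac{1}{2} \cdot 30 = 2 + 15 = 17$)
$\left(Y + 1\right)^{2} - 10049 = \left(17 + 1\right)^{2} - 10049 = 18^{2} - 10049 = 324 - 10049 = -9725$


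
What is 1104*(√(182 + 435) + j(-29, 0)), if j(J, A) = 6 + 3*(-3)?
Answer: -3312 + 1104*√617 ≈ 24111.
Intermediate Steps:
j(J, A) = -3 (j(J, A) = 6 - 9 = -3)
1104*(√(182 + 435) + j(-29, 0)) = 1104*(√(182 + 435) - 3) = 1104*(√617 - 3) = 1104*(-3 + √617) = -3312 + 1104*√617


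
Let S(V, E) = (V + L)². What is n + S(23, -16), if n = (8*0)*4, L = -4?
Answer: 361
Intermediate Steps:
S(V, E) = (-4 + V)² (S(V, E) = (V - 4)² = (-4 + V)²)
n = 0 (n = 0*4 = 0)
n + S(23, -16) = 0 + (-4 + 23)² = 0 + 19² = 0 + 361 = 361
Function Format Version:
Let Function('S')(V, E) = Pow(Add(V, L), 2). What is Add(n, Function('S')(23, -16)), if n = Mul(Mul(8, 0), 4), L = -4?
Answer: 361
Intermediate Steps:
Function('S')(V, E) = Pow(Add(-4, V), 2) (Function('S')(V, E) = Pow(Add(V, -4), 2) = Pow(Add(-4, V), 2))
n = 0 (n = Mul(0, 4) = 0)
Add(n, Function('S')(23, -16)) = Add(0, Pow(Add(-4, 23), 2)) = Add(0, Pow(19, 2)) = Add(0, 361) = 361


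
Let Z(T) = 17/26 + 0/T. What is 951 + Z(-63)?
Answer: 24743/26 ≈ 951.65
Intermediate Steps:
Z(T) = 17/26 (Z(T) = 17*(1/26) + 0 = 17/26 + 0 = 17/26)
951 + Z(-63) = 951 + 17/26 = 24743/26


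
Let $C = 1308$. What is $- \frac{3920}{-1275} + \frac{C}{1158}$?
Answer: $\frac{206902}{49215} \approx 4.204$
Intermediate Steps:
$- \frac{3920}{-1275} + \frac{C}{1158} = - \frac{3920}{-1275} + \frac{1308}{1158} = \left(-3920\right) \left(- \frac{1}{1275}\right) + 1308 \cdot \frac{1}{1158} = \frac{784}{255} + \frac{218}{193} = \frac{206902}{49215}$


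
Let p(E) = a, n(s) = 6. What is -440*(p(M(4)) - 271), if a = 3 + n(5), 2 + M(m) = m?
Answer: 115280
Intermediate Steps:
M(m) = -2 + m
a = 9 (a = 3 + 6 = 9)
p(E) = 9
-440*(p(M(4)) - 271) = -440*(9 - 271) = -440*(-262) = 115280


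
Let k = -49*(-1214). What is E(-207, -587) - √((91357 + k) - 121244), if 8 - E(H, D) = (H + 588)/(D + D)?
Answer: 9773/1174 - √29599 ≈ -163.72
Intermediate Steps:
E(H, D) = 8 - (588 + H)/(2*D) (E(H, D) = 8 - (H + 588)/(D + D) = 8 - (588 + H)/(2*D))
k = 59486
E(-207, -587) - √((91357 + k) - 121244) = (½)*(-588 - 1*(-207) + 16*(-587))/(-587) - √((91357 + 59486) - 121244) = (½)*(-1/587)*(-588 + 207 - 9392) - √(150843 - 121244) = (½)*(-1/587)*(-9773) - √29599 = 9773/1174 - √29599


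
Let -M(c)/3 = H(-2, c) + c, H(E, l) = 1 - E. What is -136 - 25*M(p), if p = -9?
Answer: -586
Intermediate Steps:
M(c) = -9 - 3*c (M(c) = -3*((1 - 1*(-2)) + c) = -3*((1 + 2) + c) = -3*(3 + c) = -9 - 3*c)
-136 - 25*M(p) = -136 - 25*(-9 - 3*(-9)) = -136 - 25*(-9 + 27) = -136 - 25*18 = -136 - 450 = -586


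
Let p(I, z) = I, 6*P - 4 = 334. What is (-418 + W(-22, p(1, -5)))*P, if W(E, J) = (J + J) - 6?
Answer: -71318/3 ≈ -23773.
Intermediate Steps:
P = 169/3 (P = ⅔ + (⅙)*334 = ⅔ + 167/3 = 169/3 ≈ 56.333)
W(E, J) = -6 + 2*J (W(E, J) = 2*J - 6 = -6 + 2*J)
(-418 + W(-22, p(1, -5)))*P = (-418 + (-6 + 2*1))*(169/3) = (-418 + (-6 + 2))*(169/3) = (-418 - 4)*(169/3) = -422*169/3 = -71318/3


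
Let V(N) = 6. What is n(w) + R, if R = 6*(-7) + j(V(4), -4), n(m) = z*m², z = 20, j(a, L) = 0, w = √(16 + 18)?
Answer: 638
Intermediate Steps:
w = √34 ≈ 5.8309
n(m) = 20*m²
R = -42 (R = 6*(-7) + 0 = -42 + 0 = -42)
n(w) + R = 20*(√34)² - 42 = 20*34 - 42 = 680 - 42 = 638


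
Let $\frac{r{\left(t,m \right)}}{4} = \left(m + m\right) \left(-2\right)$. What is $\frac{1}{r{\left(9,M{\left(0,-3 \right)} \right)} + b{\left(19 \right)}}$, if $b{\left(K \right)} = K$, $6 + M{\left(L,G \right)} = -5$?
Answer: $\frac{1}{195} \approx 0.0051282$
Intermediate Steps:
$M{\left(L,G \right)} = -11$ ($M{\left(L,G \right)} = -6 - 5 = -11$)
$r{\left(t,m \right)} = - 16 m$ ($r{\left(t,m \right)} = 4 \left(m + m\right) \left(-2\right) = 4 \cdot 2 m \left(-2\right) = 4 \left(- 4 m\right) = - 16 m$)
$\frac{1}{r{\left(9,M{\left(0,-3 \right)} \right)} + b{\left(19 \right)}} = \frac{1}{\left(-16\right) \left(-11\right) + 19} = \frac{1}{176 + 19} = \frac{1}{195}$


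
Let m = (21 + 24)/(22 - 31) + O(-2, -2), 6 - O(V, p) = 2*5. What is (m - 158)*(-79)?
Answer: 13193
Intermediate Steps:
O(V, p) = -4 (O(V, p) = 6 - 2*5 = 6 - 1*10 = 6 - 10 = -4)
m = -9 (m = (21 + 24)/(22 - 31) - 4 = 45/(-9) - 4 = 45*(-⅑) - 4 = -5 - 4 = -9)
(m - 158)*(-79) = (-9 - 158)*(-79) = -167*(-79) = 13193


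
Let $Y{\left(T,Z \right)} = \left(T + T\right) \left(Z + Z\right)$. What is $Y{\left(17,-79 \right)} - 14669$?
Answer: $-20041$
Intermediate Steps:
$Y{\left(T,Z \right)} = 4 T Z$ ($Y{\left(T,Z \right)} = 2 T 2 Z = 4 T Z$)
$Y{\left(17,-79 \right)} - 14669 = 4 \cdot 17 \left(-79\right) - 14669 = -5372 - 14669 = -20041$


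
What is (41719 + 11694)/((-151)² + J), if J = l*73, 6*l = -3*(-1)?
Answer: 106826/45675 ≈ 2.3388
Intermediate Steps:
l = ½ (l = (-3*(-1))/6 = (⅙)*3 = ½ ≈ 0.50000)
J = 73/2 (J = (½)*73 = 73/2 ≈ 36.500)
(41719 + 11694)/((-151)² + J) = (41719 + 11694)/((-151)² + 73/2) = 53413/(22801 + 73/2) = 53413/(45675/2) = 53413*(2/45675) = 106826/45675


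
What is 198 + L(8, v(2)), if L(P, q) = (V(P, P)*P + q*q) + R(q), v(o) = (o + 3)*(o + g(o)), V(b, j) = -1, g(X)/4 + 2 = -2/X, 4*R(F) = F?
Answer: 5355/2 ≈ 2677.5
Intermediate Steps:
R(F) = F/4
g(X) = -8 - 8/X (g(X) = -8 + 4*(-2/X) = -8 - 8/X)
v(o) = (3 + o)*(-8 + o - 8/o) (v(o) = (o + 3)*(o + (-8 - 8/o)) = (3 + o)*(-8 + o - 8/o))
L(P, q) = q² - P + q/4 (L(P, q) = (-P + q*q) + q/4 = (-P + q²) + q/4 = (q² - P) + q/4 = q² - P + q/4)
198 + L(8, v(2)) = 198 + ((-32 + 2² - 24/2 - 5*2)² - 1*8 + (-32 + 2² - 24/2 - 5*2)/4) = 198 + ((-32 + 4 - 24*½ - 10)² - 8 + (-32 + 4 - 24*½ - 10)/4) = 198 + ((-32 + 4 - 12 - 10)² - 8 + (-32 + 4 - 12 - 10)/4) = 198 + ((-50)² - 8 + (¼)*(-50)) = 198 + (2500 - 8 - 25/2) = 198 + 4959/2 = 5355/2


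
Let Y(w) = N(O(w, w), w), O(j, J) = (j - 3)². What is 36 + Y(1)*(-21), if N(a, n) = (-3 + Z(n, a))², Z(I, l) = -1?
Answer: -300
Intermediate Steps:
O(j, J) = (-3 + j)²
N(a, n) = 16 (N(a, n) = (-3 - 1)² = (-4)² = 16)
Y(w) = 16
36 + Y(1)*(-21) = 36 + 16*(-21) = 36 - 336 = -300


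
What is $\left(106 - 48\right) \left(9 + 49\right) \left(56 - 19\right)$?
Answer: $124468$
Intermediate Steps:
$\left(106 - 48\right) \left(9 + 49\right) \left(56 - 19\right) = 58 \cdot 58 \cdot 37 = 58 \cdot 2146 = 124468$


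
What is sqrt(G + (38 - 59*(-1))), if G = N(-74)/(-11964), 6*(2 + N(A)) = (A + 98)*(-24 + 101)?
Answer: sqrt(385573798)/1994 ≈ 9.8476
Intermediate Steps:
N(A) = 3767/3 + 77*A/6 (N(A) = -2 + ((A + 98)*(-24 + 101))/6 = -2 + ((98 + A)*77)/6 = -2 + (7546 + 77*A)/6 = -2 + (3773/3 + 77*A/6) = 3767/3 + 77*A/6)
G = -51/1994 (G = (3767/3 + (77/6)*(-74))/(-11964) = (3767/3 - 2849/3)*(-1/11964) = 306*(-1/11964) = -51/1994 ≈ -0.025577)
sqrt(G + (38 - 59*(-1))) = sqrt(-51/1994 + (38 - 59*(-1))) = sqrt(-51/1994 + (38 + 59)) = sqrt(-51/1994 + 97) = sqrt(193367/1994) = sqrt(385573798)/1994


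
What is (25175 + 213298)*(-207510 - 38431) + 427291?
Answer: -58649860802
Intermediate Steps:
(25175 + 213298)*(-207510 - 38431) + 427291 = 238473*(-245941) + 427291 = -58650288093 + 427291 = -58649860802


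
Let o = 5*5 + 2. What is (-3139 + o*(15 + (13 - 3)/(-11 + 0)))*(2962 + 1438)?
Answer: -12137600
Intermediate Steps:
o = 27 (o = 25 + 2 = 27)
(-3139 + o*(15 + (13 - 3)/(-11 + 0)))*(2962 + 1438) = (-3139 + 27*(15 + (13 - 3)/(-11 + 0)))*(2962 + 1438) = (-3139 + 27*(15 + 10/(-11)))*4400 = (-3139 + 27*(15 + 10*(-1/11)))*4400 = (-3139 + 27*(15 - 10/11))*4400 = (-3139 + 27*(155/11))*4400 = (-3139 + 4185/11)*4400 = -30344/11*4400 = -12137600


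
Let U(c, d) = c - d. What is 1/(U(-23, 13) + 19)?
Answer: -1/17 ≈ -0.058824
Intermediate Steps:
1/(U(-23, 13) + 19) = 1/((-23 - 1*13) + 19) = 1/((-23 - 13) + 19) = 1/(-36 + 19) = 1/(-17) = -1/17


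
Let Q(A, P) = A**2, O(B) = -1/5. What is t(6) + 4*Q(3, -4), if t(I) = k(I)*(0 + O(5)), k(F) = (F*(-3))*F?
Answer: 288/5 ≈ 57.600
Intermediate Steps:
O(B) = -1/5 (O(B) = -1*1/5 = -1/5)
k(F) = -3*F**2 (k(F) = (-3*F)*F = -3*F**2)
t(I) = 3*I**2/5 (t(I) = (-3*I**2)*(0 - 1/5) = -3*I**2*(-1/5) = 3*I**2/5)
t(6) + 4*Q(3, -4) = (3/5)*6**2 + 4*3**2 = (3/5)*36 + 4*9 = 108/5 + 36 = 288/5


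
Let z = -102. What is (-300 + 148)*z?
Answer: 15504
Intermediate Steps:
(-300 + 148)*z = (-300 + 148)*(-102) = -152*(-102) = 15504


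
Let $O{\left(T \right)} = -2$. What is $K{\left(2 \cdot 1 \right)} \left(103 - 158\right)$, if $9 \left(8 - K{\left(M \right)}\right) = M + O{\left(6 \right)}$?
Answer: $-440$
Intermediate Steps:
$K{\left(M \right)} = \frac{74}{9} - \frac{M}{9}$ ($K{\left(M \right)} = 8 - \frac{M - 2}{9} = 8 - \frac{-2 + M}{9} = 8 - \left(- \frac{2}{9} + \frac{M}{9}\right) = \frac{74}{9} - \frac{M}{9}$)
$K{\left(2 \cdot 1 \right)} \left(103 - 158\right) = \left(\frac{74}{9} - \frac{2 \cdot 1}{9}\right) \left(103 - 158\right) = \left(\frac{74}{9} - \frac{2}{9}\right) \left(-55\right) = 8 \left(-55\right) = -440$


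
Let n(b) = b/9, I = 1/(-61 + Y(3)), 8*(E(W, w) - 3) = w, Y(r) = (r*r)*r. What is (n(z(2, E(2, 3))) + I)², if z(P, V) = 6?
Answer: 4225/10404 ≈ 0.40609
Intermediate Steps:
Y(r) = r³ (Y(r) = r²*r = r³)
E(W, w) = 3 + w/8
I = -1/34 (I = 1/(-61 + 3³) = 1/(-61 + 27) = 1/(-34) = -1/34 ≈ -0.029412)
n(b) = b/9 (n(b) = b*(⅑) = b/9)
(n(z(2, E(2, 3))) + I)² = ((⅑)*6 - 1/34)² = (⅔ - 1/34)² = (65/102)² = 4225/10404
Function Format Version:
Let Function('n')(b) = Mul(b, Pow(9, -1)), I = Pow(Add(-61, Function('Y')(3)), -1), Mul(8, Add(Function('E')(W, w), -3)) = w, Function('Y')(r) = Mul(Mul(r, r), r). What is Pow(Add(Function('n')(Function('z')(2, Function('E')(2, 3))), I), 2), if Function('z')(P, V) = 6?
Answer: Rational(4225, 10404) ≈ 0.40609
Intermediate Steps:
Function('Y')(r) = Pow(r, 3) (Function('Y')(r) = Mul(Pow(r, 2), r) = Pow(r, 3))
Function('E')(W, w) = Add(3, Mul(Rational(1, 8), w))
I = Rational(-1, 34) (I = Pow(Add(-61, Pow(3, 3)), -1) = Pow(Add(-61, 27), -1) = Pow(-34, -1) = Rational(-1, 34) ≈ -0.029412)
Function('n')(b) = Mul(Rational(1, 9), b) (Function('n')(b) = Mul(b, Rational(1, 9)) = Mul(Rational(1, 9), b))
Pow(Add(Function('n')(Function('z')(2, Function('E')(2, 3))), I), 2) = Pow(Add(Mul(Rational(1, 9), 6), Rational(-1, 34)), 2) = Pow(Add(Rational(2, 3), Rational(-1, 34)), 2) = Pow(Rational(65, 102), 2) = Rational(4225, 10404)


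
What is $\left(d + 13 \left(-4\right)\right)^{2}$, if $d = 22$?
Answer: $900$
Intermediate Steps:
$\left(d + 13 \left(-4\right)\right)^{2} = \left(22 + 13 \left(-4\right)\right)^{2} = \left(22 - 52\right)^{2} = \left(-30\right)^{2} = 900$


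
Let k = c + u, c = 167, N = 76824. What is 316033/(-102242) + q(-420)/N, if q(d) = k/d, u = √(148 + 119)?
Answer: -728368795361/235639182240 - √267/32266080 ≈ -3.0910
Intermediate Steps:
u = √267 ≈ 16.340
k = 167 + √267 ≈ 183.34
q(d) = (167 + √267)/d
316033/(-102242) + q(-420)/N = 316033/(-102242) + ((167 + √267)/(-420))/76824 = 316033*(-1/102242) - (167 + √267)/420*(1/76824) = -316033/102242 + (-167/420 - √267/420)*(1/76824) = -316033/102242 + (-167/32266080 - √267/32266080) = -728368795361/235639182240 - √267/32266080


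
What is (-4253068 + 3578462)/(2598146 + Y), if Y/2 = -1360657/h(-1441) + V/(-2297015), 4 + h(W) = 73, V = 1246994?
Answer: -332052878805/1259439664274 ≈ -0.26365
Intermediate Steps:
h(W) = 69 (h(W) = -4 + 73 = 69)
Y = -38826528962/984435 (Y = 2*(-1360657/69 + 1246994/(-2297015)) = 2*(-1360657*1/69 + 1246994*(-1/2297015)) = 2*(-59159/3 - 178142/328145) = 2*(-19413264481/984435) = -38826528962/984435 ≈ -39440.)
(-4253068 + 3578462)/(2598146 + Y) = (-4253068 + 3578462)/(2598146 - 38826528962/984435) = -674606/2518879328548/984435 = -674606*984435/2518879328548 = -332052878805/1259439664274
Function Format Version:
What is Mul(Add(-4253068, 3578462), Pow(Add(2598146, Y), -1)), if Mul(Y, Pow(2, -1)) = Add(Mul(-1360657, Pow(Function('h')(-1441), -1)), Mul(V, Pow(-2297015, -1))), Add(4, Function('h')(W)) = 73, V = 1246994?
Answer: Rational(-332052878805, 1259439664274) ≈ -0.26365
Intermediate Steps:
Function('h')(W) = 69 (Function('h')(W) = Add(-4, 73) = 69)
Y = Rational(-38826528962, 984435) (Y = Mul(2, Add(Mul(-1360657, Pow(69, -1)), Mul(1246994, Pow(-2297015, -1)))) = Mul(2, Add(Mul(-1360657, Rational(1, 69)), Mul(1246994, Rational(-1, 2297015)))) = Mul(2, Add(Rational(-59159, 3), Rational(-178142, 328145))) = Mul(2, Rational(-19413264481, 984435)) = Rational(-38826528962, 984435) ≈ -39440.)
Mul(Add(-4253068, 3578462), Pow(Add(2598146, Y), -1)) = Mul(Add(-4253068, 3578462), Pow(Add(2598146, Rational(-38826528962, 984435)), -1)) = Mul(-674606, Pow(Rational(2518879328548, 984435), -1)) = Mul(-674606, Rational(984435, 2518879328548)) = Rational(-332052878805, 1259439664274)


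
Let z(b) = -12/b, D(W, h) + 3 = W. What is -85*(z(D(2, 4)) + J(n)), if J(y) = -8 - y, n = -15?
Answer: -1615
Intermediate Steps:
D(W, h) = -3 + W
-85*(z(D(2, 4)) + J(n)) = -85*(-12/(-3 + 2) + (-8 - 1*(-15))) = -85*(-12/(-1) + (-8 + 15)) = -85*(-12*(-1) + 7) = -85*(12 + 7) = -85*19 = -1615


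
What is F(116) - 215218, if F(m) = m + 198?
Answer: -214904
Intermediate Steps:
F(m) = 198 + m
F(116) - 215218 = (198 + 116) - 215218 = 314 - 215218 = -214904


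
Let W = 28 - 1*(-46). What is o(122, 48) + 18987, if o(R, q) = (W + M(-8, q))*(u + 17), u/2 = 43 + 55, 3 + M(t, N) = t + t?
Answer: 30702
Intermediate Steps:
M(t, N) = -3 + 2*t (M(t, N) = -3 + (t + t) = -3 + 2*t)
u = 196 (u = 2*(43 + 55) = 2*98 = 196)
W = 74 (W = 28 + 46 = 74)
o(R, q) = 11715 (o(R, q) = (74 + (-3 + 2*(-8)))*(196 + 17) = (74 + (-3 - 16))*213 = (74 - 19)*213 = 55*213 = 11715)
o(122, 48) + 18987 = 11715 + 18987 = 30702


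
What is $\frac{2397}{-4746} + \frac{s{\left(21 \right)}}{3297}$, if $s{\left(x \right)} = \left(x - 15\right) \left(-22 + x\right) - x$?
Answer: $- \frac{18211}{35482} \approx -0.51325$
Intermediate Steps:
$s{\left(x \right)} = - x + \left(-22 + x\right) \left(-15 + x\right)$ ($s{\left(x \right)} = \left(-15 + x\right) \left(-22 + x\right) - x = \left(-22 + x\right) \left(-15 + x\right) - x = - x + \left(-22 + x\right) \left(-15 + x\right)$)
$\frac{2397}{-4746} + \frac{s{\left(21 \right)}}{3297} = \frac{2397}{-4746} + \frac{330 + 21^{2} - 798}{3297} = 2397 \left(- \frac{1}{4746}\right) + \left(330 + 441 - 798\right) \frac{1}{3297} = - \frac{799}{1582} - \frac{9}{1099} = - \frac{18211}{35482}$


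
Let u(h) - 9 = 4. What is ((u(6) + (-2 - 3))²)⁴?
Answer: 16777216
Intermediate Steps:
u(h) = 13 (u(h) = 9 + 4 = 13)
((u(6) + (-2 - 3))²)⁴ = ((13 + (-2 - 3))²)⁴ = ((13 - 5)²)⁴ = (8²)⁴ = 64⁴ = 16777216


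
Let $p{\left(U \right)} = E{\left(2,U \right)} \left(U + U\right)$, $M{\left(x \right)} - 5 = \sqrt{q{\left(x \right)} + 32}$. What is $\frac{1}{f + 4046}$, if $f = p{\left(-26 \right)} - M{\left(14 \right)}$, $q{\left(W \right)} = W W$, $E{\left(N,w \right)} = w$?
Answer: $\frac{5393}{29084221} + \frac{2 \sqrt{57}}{29084221} \approx 0.00018595$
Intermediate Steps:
$q{\left(W \right)} = W^{2}$
$M{\left(x \right)} = 5 + \sqrt{32 + x^{2}}$ ($M{\left(x \right)} = 5 + \sqrt{x^{2} + 32} = 5 + \sqrt{32 + x^{2}}$)
$p{\left(U \right)} = 2 U^{2}$ ($p{\left(U \right)} = U \left(U + U\right) = U 2 U = 2 U^{2}$)
$f = 1347 - 2 \sqrt{57}$ ($f = 2 \left(-26\right)^{2} - \left(5 + \sqrt{32 + 14^{2}}\right) = 2 \cdot 676 - \left(5 + \sqrt{32 + 196}\right) = 1352 - \left(5 + \sqrt{228}\right) = 1352 - \left(5 + 2 \sqrt{57}\right) = 1347 - 2 \sqrt{57} \approx 1331.9$)
$\frac{1}{f + 4046} = \frac{1}{\left(1347 - 2 \sqrt{57}\right) + 4046} = \frac{1}{5393 - 2 \sqrt{57}}$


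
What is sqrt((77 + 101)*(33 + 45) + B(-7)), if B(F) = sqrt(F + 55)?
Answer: 2*sqrt(3471 + sqrt(3)) ≈ 117.86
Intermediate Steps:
B(F) = sqrt(55 + F)
sqrt((77 + 101)*(33 + 45) + B(-7)) = sqrt((77 + 101)*(33 + 45) + sqrt(55 - 7)) = sqrt(178*78 + sqrt(48)) = sqrt(13884 + 4*sqrt(3))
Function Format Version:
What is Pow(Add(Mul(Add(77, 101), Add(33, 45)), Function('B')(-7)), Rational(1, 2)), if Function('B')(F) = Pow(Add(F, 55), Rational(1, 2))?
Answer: Mul(2, Pow(Add(3471, Pow(3, Rational(1, 2))), Rational(1, 2))) ≈ 117.86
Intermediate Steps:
Function('B')(F) = Pow(Add(55, F), Rational(1, 2))
Pow(Add(Mul(Add(77, 101), Add(33, 45)), Function('B')(-7)), Rational(1, 2)) = Pow(Add(Mul(Add(77, 101), Add(33, 45)), Pow(Add(55, -7), Rational(1, 2))), Rational(1, 2)) = Pow(Add(Mul(178, 78), Pow(48, Rational(1, 2))), Rational(1, 2)) = Pow(Add(13884, Mul(4, Pow(3, Rational(1, 2)))), Rational(1, 2))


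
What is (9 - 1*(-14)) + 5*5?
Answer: 48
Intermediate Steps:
(9 - 1*(-14)) + 5*5 = (9 + 14) + 25 = 23 + 25 = 48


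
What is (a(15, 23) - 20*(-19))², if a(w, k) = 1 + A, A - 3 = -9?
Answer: 140625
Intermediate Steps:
A = -6 (A = 3 - 9 = -6)
a(w, k) = -5 (a(w, k) = 1 - 6 = -5)
(a(15, 23) - 20*(-19))² = (-5 - 20*(-19))² = (-5 + 380)² = 375² = 140625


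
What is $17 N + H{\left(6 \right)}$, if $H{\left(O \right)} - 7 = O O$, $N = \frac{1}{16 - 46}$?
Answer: $\frac{1273}{30} \approx 42.433$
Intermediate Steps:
$N = - \frac{1}{30}$ ($N = \frac{1}{-30} = - \frac{1}{30} \approx -0.033333$)
$H{\left(O \right)} = 7 + O^{2}$ ($H{\left(O \right)} = 7 + O O = 7 + O^{2}$)
$17 N + H{\left(6 \right)} = 17 \left(- \frac{1}{30}\right) + \left(7 + 6^{2}\right) = - \frac{17}{30} + \left(7 + 36\right) = - \frac{17}{30} + 43 = \frac{1273}{30}$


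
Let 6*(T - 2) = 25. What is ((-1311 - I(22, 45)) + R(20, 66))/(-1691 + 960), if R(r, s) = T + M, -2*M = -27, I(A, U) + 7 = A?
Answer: 3919/2193 ≈ 1.7871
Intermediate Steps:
T = 37/6 (T = 2 + (⅙)*25 = 2 + 25/6 = 37/6 ≈ 6.1667)
I(A, U) = -7 + A
M = 27/2 (M = -½*(-27) = 27/2 ≈ 13.500)
R(r, s) = 59/3 (R(r, s) = 37/6 + 27/2 = 59/3)
((-1311 - I(22, 45)) + R(20, 66))/(-1691 + 960) = ((-1311 - (-7 + 22)) + 59/3)/(-1691 + 960) = ((-1311 - 1*15) + 59/3)/(-731) = ((-1311 - 15) + 59/3)*(-1/731) = (-1326 + 59/3)*(-1/731) = -3919/3*(-1/731) = 3919/2193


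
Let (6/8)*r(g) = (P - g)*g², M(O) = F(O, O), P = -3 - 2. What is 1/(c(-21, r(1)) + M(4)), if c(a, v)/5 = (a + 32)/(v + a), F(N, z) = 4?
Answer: 29/61 ≈ 0.47541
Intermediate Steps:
P = -5
M(O) = 4
r(g) = 4*g²*(-5 - g)/3 (r(g) = 4*((-5 - g)*g²)/3 = 4*(g²*(-5 - g))/3 = 4*g²*(-5 - g)/3)
c(a, v) = 5*(32 + a)/(a + v) (c(a, v) = 5*((a + 32)/(v + a)) = 5*((32 + a)/(a + v)) = 5*(32 + a)/(a + v))
1/(c(-21, r(1)) + M(4)) = 1/(5*(32 - 21)/(-21 + (4/3)*1²*(-5 - 1*1)) + 4) = 1/(5*11/(-21 + (4/3)*1*(-5 - 1)) + 4) = 1/(5*11/(-21 + (4/3)*1*(-6)) + 4) = 1/(5*11/(-21 - 8) + 4) = 1/(5*11/(-29) + 4) = 1/(5*(-1/29)*11 + 4) = 1/(-55/29 + 4) = 1/(61/29) = 29/61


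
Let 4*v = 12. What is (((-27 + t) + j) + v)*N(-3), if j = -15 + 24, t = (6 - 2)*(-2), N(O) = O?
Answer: 69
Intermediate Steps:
v = 3 (v = (1/4)*12 = 3)
t = -8 (t = 4*(-2) = -8)
j = 9
(((-27 + t) + j) + v)*N(-3) = (((-27 - 8) + 9) + 3)*(-3) = ((-35 + 9) + 3)*(-3) = (-26 + 3)*(-3) = -23*(-3) = 69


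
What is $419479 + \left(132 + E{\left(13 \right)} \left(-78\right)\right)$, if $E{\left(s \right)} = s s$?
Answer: $406429$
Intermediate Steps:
$E{\left(s \right)} = s^{2}$
$419479 + \left(132 + E{\left(13 \right)} \left(-78\right)\right) = 419479 + \left(132 + 13^{2} \left(-78\right)\right) = 419479 + \left(132 + 169 \left(-78\right)\right) = 419479 + \left(132 - 13182\right) = 419479 - 13050 = 406429$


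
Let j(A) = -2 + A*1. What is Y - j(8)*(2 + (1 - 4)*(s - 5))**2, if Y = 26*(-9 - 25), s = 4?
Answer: -1034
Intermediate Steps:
Y = -884 (Y = 26*(-34) = -884)
j(A) = -2 + A
Y - j(8)*(2 + (1 - 4)*(s - 5))**2 = -884 - (-2 + 8)*(2 + (1 - 4)*(4 - 5))**2 = -884 - 6*(2 - 3*(-1))**2 = -884 - 6*(2 + 3)**2 = -884 - 6*5**2 = -884 - 6*25 = -884 - 1*150 = -884 - 150 = -1034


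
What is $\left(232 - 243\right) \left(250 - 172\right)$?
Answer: $-858$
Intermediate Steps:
$\left(232 - 243\right) \left(250 - 172\right) = \left(-11\right) 78 = -858$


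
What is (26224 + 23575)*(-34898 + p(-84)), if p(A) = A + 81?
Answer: -1738034899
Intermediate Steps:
p(A) = 81 + A
(26224 + 23575)*(-34898 + p(-84)) = (26224 + 23575)*(-34898 + (81 - 84)) = 49799*(-34898 - 3) = 49799*(-34901) = -1738034899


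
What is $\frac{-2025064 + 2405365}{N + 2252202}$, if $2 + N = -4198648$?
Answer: $- \frac{126767}{648816} \approx -0.19538$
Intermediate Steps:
$N = -4198650$ ($N = -2 - 4198648 = -4198650$)
$\frac{-2025064 + 2405365}{N + 2252202} = \frac{-2025064 + 2405365}{-4198650 + 2252202} = \frac{380301}{-1946448} = 380301 \left(- \frac{1}{1946448}\right) = - \frac{126767}{648816}$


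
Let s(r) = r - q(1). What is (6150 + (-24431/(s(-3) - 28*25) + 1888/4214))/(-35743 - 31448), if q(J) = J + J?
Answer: -9187566887/99807863085 ≈ -0.092053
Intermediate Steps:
q(J) = 2*J
s(r) = -2 + r (s(r) = r - 2 = -2 + r)
(6150 + (-24431/(s(-3) - 28*25) + 1888/4214))/(-35743 - 31448) = (6150 + (-24431/((-2 - 3) - 28*25) + 1888/4214))/(-35743 - 31448) = (6150 + (-24431/(-5 - 700) + 1888*(1/4214)))/(-67191) = (6150 + (-24431/(-705) + 944/2107))*(-1/67191) = (6150 + (-24431*(-1/705) + 944/2107))*(-1/67191) = (6150 + (24431/705 + 944/2107))*(-1/67191) = (6150 + 52141637/1485435)*(-1/67191) = (9187566887/1485435)*(-1/67191) = -9187566887/99807863085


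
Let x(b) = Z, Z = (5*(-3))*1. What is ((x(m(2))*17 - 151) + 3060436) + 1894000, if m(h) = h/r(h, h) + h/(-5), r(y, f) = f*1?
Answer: 4954030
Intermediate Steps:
r(y, f) = f
Z = -15 (Z = -15*1 = -15)
m(h) = 1 - h/5 (m(h) = h/h + h/(-5) = 1 + h*(-⅕) = 1 - h/5)
x(b) = -15
((x(m(2))*17 - 151) + 3060436) + 1894000 = ((-15*17 - 151) + 3060436) + 1894000 = ((-255 - 151) + 3060436) + 1894000 = (-406 + 3060436) + 1894000 = 3060030 + 1894000 = 4954030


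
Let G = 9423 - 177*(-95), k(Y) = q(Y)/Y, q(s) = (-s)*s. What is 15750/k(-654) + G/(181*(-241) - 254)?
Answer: 37437311/1594125 ≈ 23.485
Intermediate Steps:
q(s) = -s²
k(Y) = -Y (k(Y) = (-Y²)/Y = -Y)
G = 26238 (G = 9423 - 1*(-16815) = 9423 + 16815 = 26238)
15750/k(-654) + G/(181*(-241) - 254) = 15750/((-1*(-654))) + 26238/(181*(-241) - 254) = 15750/654 + 26238/(-43621 - 254) = 15750*(1/654) + 26238/(-43875) = 2625/109 + 26238*(-1/43875) = 2625/109 - 8746/14625 = 37437311/1594125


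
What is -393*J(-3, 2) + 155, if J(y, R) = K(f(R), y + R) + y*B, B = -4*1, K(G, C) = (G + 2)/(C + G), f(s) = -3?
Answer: -18637/4 ≈ -4659.3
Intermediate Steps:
K(G, C) = (2 + G)/(C + G)
B = -4
J(y, R) = -1/(-3 + R + y) - 4*y (J(y, R) = (2 - 3)/((y + R) - 3) + y*(-4) = -1/((R + y) - 3) - 4*y = -1/(-3 + R + y) - 4*y)
-393*J(-3, 2) + 155 = -393*(-1 - 4*(-3)*(-3 + 2 - 3))/(-3 + 2 - 3) + 155 = -393*(-1 - 4*(-3)*(-4))/(-4) + 155 = -393*(-(-1 - 48)/4) + 155 = -393*(-1/4*(-49)) + 155 = -393*49/4 + 155 = -131*147/4 + 155 = -19257/4 + 155 = -18637/4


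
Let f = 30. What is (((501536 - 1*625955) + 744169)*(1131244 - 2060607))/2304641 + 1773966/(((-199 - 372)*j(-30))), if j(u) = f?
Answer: -1645083505921451/6579750055 ≈ -2.5002e+5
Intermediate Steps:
j(u) = 30
(((501536 - 1*625955) + 744169)*(1131244 - 2060607))/2304641 + 1773966/(((-199 - 372)*j(-30))) = (((501536 - 1*625955) + 744169)*(1131244 - 2060607))/2304641 + 1773966/(((-199 - 372)*30)) = (((501536 - 625955) + 744169)*(-929363))*(1/2304641) + 1773966/((-571*30)) = ((-124419 + 744169)*(-929363))*(1/2304641) + 1773966/(-17130) = (619750*(-929363))*(1/2304641) + 1773966*(-1/17130) = -575972719250*1/2304641 - 295661/2855 = -575972719250/2304641 - 295661/2855 = -1645083505921451/6579750055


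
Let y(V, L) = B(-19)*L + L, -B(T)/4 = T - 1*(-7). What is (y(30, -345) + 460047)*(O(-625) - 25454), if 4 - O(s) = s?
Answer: -11001000150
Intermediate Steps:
B(T) = -28 - 4*T (B(T) = -4*(T - 1*(-7)) = -4*(T + 7) = -4*(7 + T) = -28 - 4*T)
O(s) = 4 - s
y(V, L) = 49*L (y(V, L) = (-28 - 4*(-19))*L + L = (-28 + 76)*L + L = 48*L + L = 49*L)
(y(30, -345) + 460047)*(O(-625) - 25454) = (49*(-345) + 460047)*((4 - 1*(-625)) - 25454) = (-16905 + 460047)*((4 + 625) - 25454) = 443142*(629 - 25454) = 443142*(-24825) = -11001000150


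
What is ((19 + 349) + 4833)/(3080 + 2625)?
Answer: 743/815 ≈ 0.91166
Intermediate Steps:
((19 + 349) + 4833)/(3080 + 2625) = (368 + 4833)/5705 = 5201*(1/5705) = 743/815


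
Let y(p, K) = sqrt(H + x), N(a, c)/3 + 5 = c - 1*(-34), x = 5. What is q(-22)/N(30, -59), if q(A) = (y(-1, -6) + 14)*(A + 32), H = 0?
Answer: -14/9 - sqrt(5)/9 ≈ -1.8040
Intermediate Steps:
N(a, c) = 87 + 3*c (N(a, c) = -15 + 3*(c - 1*(-34)) = -15 + 3*(c + 34) = -15 + 3*(34 + c) = -15 + (102 + 3*c) = 87 + 3*c)
y(p, K) = sqrt(5) (y(p, K) = sqrt(0 + 5) = sqrt(5))
q(A) = (14 + sqrt(5))*(32 + A) (q(A) = (sqrt(5) + 14)*(A + 32) = (14 + sqrt(5))*(32 + A))
q(-22)/N(30, -59) = (448 + 14*(-22) + 32*sqrt(5) - 22*sqrt(5))/(87 + 3*(-59)) = (448 - 308 + 32*sqrt(5) - 22*sqrt(5))/(87 - 177) = (140 + 10*sqrt(5))/(-90) = (140 + 10*sqrt(5))*(-1/90) = -14/9 - sqrt(5)/9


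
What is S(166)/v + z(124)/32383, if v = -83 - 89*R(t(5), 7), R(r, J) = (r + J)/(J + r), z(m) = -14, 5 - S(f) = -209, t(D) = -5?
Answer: -3466185/2784938 ≈ -1.2446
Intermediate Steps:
S(f) = 214 (S(f) = 5 - 1*(-209) = 5 + 209 = 214)
R(r, J) = 1 (R(r, J) = (J + r)/(J + r) = 1)
v = -172 (v = -83 - 89*1 = -83 - 89 = -172)
S(166)/v + z(124)/32383 = 214/(-172) - 14/32383 = 214*(-1/172) - 14*1/32383 = -107/86 - 14/32383 = -3466185/2784938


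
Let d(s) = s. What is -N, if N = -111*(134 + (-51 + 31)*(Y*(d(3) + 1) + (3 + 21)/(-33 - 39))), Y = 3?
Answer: -11026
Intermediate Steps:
N = 11026 (N = -111*(134 + (-51 + 31)*(3*(3 + 1) + (3 + 21)/(-33 - 39))) = -111*(134 - 20*(3*4 + 24/(-72))) = -111*(134 - 20*(12 + 24*(-1/72))) = -111*(134 - 20*(12 - 1/3)) = -111*(134 - 20*35/3) = -111*(134 - 700/3) = -111*(-298/3) = 11026)
-N = -1*11026 = -11026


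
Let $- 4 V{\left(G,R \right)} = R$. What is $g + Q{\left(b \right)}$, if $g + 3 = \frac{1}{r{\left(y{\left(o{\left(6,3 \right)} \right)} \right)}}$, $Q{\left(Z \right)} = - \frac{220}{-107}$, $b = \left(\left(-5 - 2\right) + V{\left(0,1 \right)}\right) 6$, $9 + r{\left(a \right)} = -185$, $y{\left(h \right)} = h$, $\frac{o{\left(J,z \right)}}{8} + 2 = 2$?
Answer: $- \frac{19701}{20758} \approx -0.94908$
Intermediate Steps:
$V{\left(G,R \right)} = - \frac{R}{4}$
$o{\left(J,z \right)} = 0$ ($o{\left(J,z \right)} = -16 + 8 \cdot 2 = -16 + 16 = 0$)
$r{\left(a \right)} = -194$ ($r{\left(a \right)} = -9 - 185 = -194$)
$b = - \frac{87}{2}$ ($b = \left(\left(-5 - 2\right) - \frac{1}{4}\right) 6 = \left(-7 - \frac{1}{4}\right) 6 = \left(- \frac{29}{4}\right) 6 = - \frac{87}{2} \approx -43.5$)
$Q{\left(Z \right)} = \frac{220}{107}$ ($Q{\left(Z \right)} = \left(-220\right) \left(- \frac{1}{107}\right) = \frac{220}{107}$)
$g = - \frac{583}{194}$ ($g = -3 + \frac{1}{-194} = -3 - \frac{1}{194} = - \frac{583}{194} \approx -3.0052$)
$g + Q{\left(b \right)} = - \frac{583}{194} + \frac{220}{107} = - \frac{19701}{20758}$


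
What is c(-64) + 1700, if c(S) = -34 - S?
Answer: 1730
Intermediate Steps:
c(-64) + 1700 = (-34 - 1*(-64)) + 1700 = (-34 + 64) + 1700 = 30 + 1700 = 1730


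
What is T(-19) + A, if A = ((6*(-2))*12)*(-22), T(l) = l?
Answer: 3149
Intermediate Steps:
A = 3168 (A = -12*12*(-22) = -144*(-22) = 3168)
T(-19) + A = -19 + 3168 = 3149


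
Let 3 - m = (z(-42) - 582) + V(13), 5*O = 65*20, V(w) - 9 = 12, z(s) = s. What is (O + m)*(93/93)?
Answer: 866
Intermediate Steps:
V(w) = 21 (V(w) = 9 + 12 = 21)
O = 260 (O = (65*20)/5 = (⅕)*1300 = 260)
m = 606 (m = 3 - ((-42 - 582) + 21) = 3 - (-624 + 21) = 3 - 1*(-603) = 3 + 603 = 606)
(O + m)*(93/93) = (260 + 606)*(93/93) = 866*(93*(1/93)) = 866*1 = 866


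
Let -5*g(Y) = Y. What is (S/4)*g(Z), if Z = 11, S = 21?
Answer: -231/20 ≈ -11.550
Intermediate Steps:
g(Y) = -Y/5
(S/4)*g(Z) = (21/4)*(-⅕*11) = (21*(¼))*(-11/5) = (21/4)*(-11/5) = -231/20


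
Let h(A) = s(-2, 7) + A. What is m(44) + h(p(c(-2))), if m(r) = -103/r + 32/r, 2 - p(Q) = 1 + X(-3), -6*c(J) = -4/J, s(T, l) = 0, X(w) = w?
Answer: 105/44 ≈ 2.3864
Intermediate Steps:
c(J) = 2/(3*J) (c(J) = -(-2)/(3*J) = 2/(3*J))
p(Q) = 4 (p(Q) = 2 - (1 - 3) = 2 - 1*(-2) = 2 + 2 = 4)
h(A) = A (h(A) = 0 + A = A)
m(r) = -71/r
m(44) + h(p(c(-2))) = -71/44 + 4 = 105/44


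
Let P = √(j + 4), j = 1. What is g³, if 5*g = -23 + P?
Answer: -12512/125 + 1592*√5/125 ≈ -71.617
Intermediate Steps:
P = √5 (P = √(1 + 4) = √5 ≈ 2.2361)
g = -23/5 + √5/5 (g = (-23 + √5)/5 = -23/5 + √5/5 ≈ -4.1528)
g³ = (-23/5 + √5/5)³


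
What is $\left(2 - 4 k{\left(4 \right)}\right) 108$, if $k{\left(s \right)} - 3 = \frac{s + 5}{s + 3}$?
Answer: $- \frac{11448}{7} \approx -1635.4$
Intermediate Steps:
$k{\left(s \right)} = 3 + \frac{5 + s}{3 + s}$ ($k{\left(s \right)} = 3 + \frac{s + 5}{s + 3} = 3 + \frac{5 + s}{3 + s}$)
$\left(2 - 4 k{\left(4 \right)}\right) 108 = \left(2 - 4 \frac{2 \left(7 + 2 \cdot 4\right)}{3 + 4}\right) 108 = \left(2 - 4 \frac{2 \left(7 + 8\right)}{7}\right) 108 = \left(2 - 4 \cdot 2 \cdot \frac{1}{7} \cdot 15\right) 108 = \left(2 - \frac{120}{7}\right) 108 = \left(- \frac{106}{7}\right) 108 = - \frac{11448}{7}$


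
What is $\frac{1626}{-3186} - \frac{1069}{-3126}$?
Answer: $- \frac{93169}{553302} \approx -0.16839$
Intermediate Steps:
$\frac{1626}{-3186} - \frac{1069}{-3126} = 1626 \left(- \frac{1}{3186}\right) - - \frac{1069}{3126} = - \frac{271}{531} + \frac{1069}{3126} = - \frac{93169}{553302}$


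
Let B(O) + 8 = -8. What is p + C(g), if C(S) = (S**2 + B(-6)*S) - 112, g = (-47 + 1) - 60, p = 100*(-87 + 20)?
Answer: 6120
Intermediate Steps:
B(O) = -16 (B(O) = -8 - 8 = -16)
p = -6700 (p = 100*(-67) = -6700)
g = -106 (g = -46 - 60 = -106)
C(S) = -112 + S**2 - 16*S (C(S) = (S**2 - 16*S) - 112 = -112 + S**2 - 16*S)
p + C(g) = -6700 + (-112 + (-106)**2 - 16*(-106)) = -6700 + (-112 + 11236 + 1696) = -6700 + 12820 = 6120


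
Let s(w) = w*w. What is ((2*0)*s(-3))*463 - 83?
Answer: -83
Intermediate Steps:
s(w) = w²
((2*0)*s(-3))*463 - 83 = ((2*0)*(-3)²)*463 - 83 = (0*9)*463 - 83 = 0*463 - 83 = 0 - 83 = -83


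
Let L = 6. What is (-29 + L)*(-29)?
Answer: 667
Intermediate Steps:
(-29 + L)*(-29) = (-29 + 6)*(-29) = -23*(-29) = 667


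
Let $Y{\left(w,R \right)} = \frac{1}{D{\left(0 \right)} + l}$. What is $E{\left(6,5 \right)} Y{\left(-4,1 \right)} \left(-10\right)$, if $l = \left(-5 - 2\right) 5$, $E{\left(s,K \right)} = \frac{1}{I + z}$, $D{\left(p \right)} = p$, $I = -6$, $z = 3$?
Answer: $- \frac{2}{21} \approx -0.095238$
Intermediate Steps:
$E{\left(s,K \right)} = - \frac{1}{3}$ ($E{\left(s,K \right)} = \frac{1}{-6 + 3} = \frac{1}{-3} = - \frac{1}{3}$)
$l = -35$ ($l = \left(-7\right) 5 = -35$)
$Y{\left(w,R \right)} = - \frac{1}{35}$ ($Y{\left(w,R \right)} = \frac{1}{0 - 35} = \frac{1}{-35} = - \frac{1}{35}$)
$E{\left(6,5 \right)} Y{\left(-4,1 \right)} \left(-10\right) = \left(- \frac{1}{3}\right) \left(- \frac{1}{35}\right) \left(-10\right) = \frac{1}{105} \left(-10\right) = - \frac{2}{21}$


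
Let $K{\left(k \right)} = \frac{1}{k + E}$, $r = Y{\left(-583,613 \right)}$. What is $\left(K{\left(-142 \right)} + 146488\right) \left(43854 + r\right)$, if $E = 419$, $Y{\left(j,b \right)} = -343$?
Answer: $\frac{1765553548447}{277} \approx 6.3738 \cdot 10^{9}$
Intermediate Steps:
$r = -343$
$K{\left(k \right)} = \frac{1}{419 + k}$ ($K{\left(k \right)} = \frac{1}{k + 419} = \frac{1}{419 + k}$)
$\left(K{\left(-142 \right)} + 146488\right) \left(43854 + r\right) = \left(\frac{1}{419 - 142} + 146488\right) \left(43854 - 343\right) = \left(\frac{1}{277} + 146488\right) 43511 = \frac{40577177}{277} \cdot 43511 = \frac{1765553548447}{277}$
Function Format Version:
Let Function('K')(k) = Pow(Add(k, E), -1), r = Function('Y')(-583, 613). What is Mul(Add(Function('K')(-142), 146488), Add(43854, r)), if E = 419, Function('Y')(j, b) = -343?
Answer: Rational(1765553548447, 277) ≈ 6.3738e+9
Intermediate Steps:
r = -343
Function('K')(k) = Pow(Add(419, k), -1) (Function('K')(k) = Pow(Add(k, 419), -1) = Pow(Add(419, k), -1))
Mul(Add(Function('K')(-142), 146488), Add(43854, r)) = Mul(Add(Pow(Add(419, -142), -1), 146488), Add(43854, -343)) = Mul(Add(Pow(277, -1), 146488), 43511) = Mul(Add(Rational(1, 277), 146488), 43511) = Mul(Rational(40577177, 277), 43511) = Rational(1765553548447, 277)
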